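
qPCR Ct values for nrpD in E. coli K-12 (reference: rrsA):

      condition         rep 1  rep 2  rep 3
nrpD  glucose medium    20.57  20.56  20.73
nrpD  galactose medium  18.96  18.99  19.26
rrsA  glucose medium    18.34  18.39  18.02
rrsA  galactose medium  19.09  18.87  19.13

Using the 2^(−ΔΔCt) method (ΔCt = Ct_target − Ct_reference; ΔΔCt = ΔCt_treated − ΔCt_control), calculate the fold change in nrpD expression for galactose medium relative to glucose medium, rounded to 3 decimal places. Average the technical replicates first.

Mean Ct: nrpD glucose medium 20.620; nrpD galactose medium 19.070; rrsA glucose medium 18.250; rrsA galactose medium 19.030
ΔCt(glucose medium) = 20.620 − 18.250 = 2.370
ΔCt(galactose medium) = 19.070 − 19.030 = 0.040
ΔΔCt = 0.040 − 2.370 = -2.330
Fold change = 2^(−(-2.330)) = 2^2.330 = 5.0281

5.028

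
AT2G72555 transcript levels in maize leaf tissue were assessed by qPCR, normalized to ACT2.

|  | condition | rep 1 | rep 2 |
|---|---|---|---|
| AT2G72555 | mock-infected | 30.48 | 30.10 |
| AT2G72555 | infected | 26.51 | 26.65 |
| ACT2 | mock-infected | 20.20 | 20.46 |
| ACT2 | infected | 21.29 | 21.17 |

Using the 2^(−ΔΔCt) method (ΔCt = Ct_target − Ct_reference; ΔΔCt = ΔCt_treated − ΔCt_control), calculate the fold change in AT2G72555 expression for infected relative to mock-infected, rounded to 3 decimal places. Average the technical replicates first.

24.420

Mean Ct: AT2G72555 mock-infected 30.290; AT2G72555 infected 26.580; ACT2 mock-infected 20.330; ACT2 infected 21.230
ΔCt(mock-infected) = 30.290 − 20.330 = 9.960
ΔCt(infected) = 26.580 − 21.230 = 5.350
ΔΔCt = 5.350 − 9.960 = -4.610
Fold change = 2^(−(-4.610)) = 2^4.610 = 24.4201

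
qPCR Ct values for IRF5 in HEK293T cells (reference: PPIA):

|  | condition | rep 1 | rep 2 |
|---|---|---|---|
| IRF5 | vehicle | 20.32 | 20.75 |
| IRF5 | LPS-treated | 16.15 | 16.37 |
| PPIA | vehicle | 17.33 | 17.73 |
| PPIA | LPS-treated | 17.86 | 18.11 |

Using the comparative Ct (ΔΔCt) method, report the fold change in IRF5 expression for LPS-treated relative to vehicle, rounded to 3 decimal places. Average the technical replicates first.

26.538

Mean Ct: IRF5 vehicle 20.535; IRF5 LPS-treated 16.260; PPIA vehicle 17.530; PPIA LPS-treated 17.985
ΔCt(vehicle) = 20.535 − 17.530 = 3.005
ΔCt(LPS-treated) = 16.260 − 17.985 = -1.725
ΔΔCt = -1.725 − 3.005 = -4.730
Fold change = 2^(−(-4.730)) = 2^4.730 = 26.5382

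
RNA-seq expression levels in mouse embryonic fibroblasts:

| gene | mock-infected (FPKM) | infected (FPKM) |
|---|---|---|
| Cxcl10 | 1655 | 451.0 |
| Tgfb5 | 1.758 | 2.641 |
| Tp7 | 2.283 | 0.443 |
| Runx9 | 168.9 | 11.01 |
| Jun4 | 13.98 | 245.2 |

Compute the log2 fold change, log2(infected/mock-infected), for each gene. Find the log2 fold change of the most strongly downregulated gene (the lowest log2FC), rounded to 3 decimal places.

log2(451.0/1655) = -1.876  (Cxcl10)
log2(2.641/1.758) = 0.587  (Tgfb5)
log2(0.443/2.283) = -2.366  (Tp7)
log2(11.01/168.9) = -3.939  (Runx9)
log2(245.2/13.98) = 4.133  (Jun4)
Runx9 is most strongly downregulated.

-3.939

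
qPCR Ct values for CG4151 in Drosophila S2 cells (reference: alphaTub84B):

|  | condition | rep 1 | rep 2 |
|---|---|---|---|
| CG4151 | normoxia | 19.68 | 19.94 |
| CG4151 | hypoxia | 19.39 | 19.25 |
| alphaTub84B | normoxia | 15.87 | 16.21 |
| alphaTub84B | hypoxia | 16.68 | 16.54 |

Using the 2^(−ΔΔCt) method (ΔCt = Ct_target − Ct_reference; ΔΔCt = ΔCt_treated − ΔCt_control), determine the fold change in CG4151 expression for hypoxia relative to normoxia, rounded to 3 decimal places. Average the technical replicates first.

Mean Ct: CG4151 normoxia 19.810; CG4151 hypoxia 19.320; alphaTub84B normoxia 16.040; alphaTub84B hypoxia 16.610
ΔCt(normoxia) = 19.810 − 16.040 = 3.770
ΔCt(hypoxia) = 19.320 − 16.610 = 2.710
ΔΔCt = 2.710 − 3.770 = -1.060
Fold change = 2^(−(-1.060)) = 2^1.060 = 2.0849

2.085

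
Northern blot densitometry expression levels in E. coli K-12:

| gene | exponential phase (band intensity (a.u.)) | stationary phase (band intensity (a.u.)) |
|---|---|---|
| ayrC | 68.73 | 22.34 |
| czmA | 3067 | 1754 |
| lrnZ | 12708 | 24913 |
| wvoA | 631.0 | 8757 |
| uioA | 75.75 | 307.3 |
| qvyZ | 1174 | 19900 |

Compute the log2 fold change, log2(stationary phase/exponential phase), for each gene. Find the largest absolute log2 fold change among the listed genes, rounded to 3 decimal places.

4.083

log2(22.34/68.73) = -1.621  (ayrC)
log2(1754/3067) = -0.806  (czmA)
log2(24913/12708) = 0.971  (lrnZ)
log2(8757/631.0) = 3.795  (wvoA)
log2(307.3/75.75) = 2.020  (uioA)
log2(19900/1174) = 4.083  (qvyZ)
The largest magnitude belongs to qvyZ.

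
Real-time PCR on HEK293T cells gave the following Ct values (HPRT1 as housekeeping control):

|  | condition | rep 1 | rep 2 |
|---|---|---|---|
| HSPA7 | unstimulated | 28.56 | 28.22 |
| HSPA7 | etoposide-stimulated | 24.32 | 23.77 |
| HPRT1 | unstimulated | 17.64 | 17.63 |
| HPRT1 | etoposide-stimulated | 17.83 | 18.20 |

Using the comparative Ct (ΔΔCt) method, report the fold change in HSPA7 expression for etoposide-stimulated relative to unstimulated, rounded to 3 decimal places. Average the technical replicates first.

26.446

Mean Ct: HSPA7 unstimulated 28.390; HSPA7 etoposide-stimulated 24.045; HPRT1 unstimulated 17.635; HPRT1 etoposide-stimulated 18.015
ΔCt(unstimulated) = 28.390 − 17.635 = 10.755
ΔCt(etoposide-stimulated) = 24.045 − 18.015 = 6.030
ΔΔCt = 6.030 − 10.755 = -4.725
Fold change = 2^(−(-4.725)) = 2^4.725 = 26.4464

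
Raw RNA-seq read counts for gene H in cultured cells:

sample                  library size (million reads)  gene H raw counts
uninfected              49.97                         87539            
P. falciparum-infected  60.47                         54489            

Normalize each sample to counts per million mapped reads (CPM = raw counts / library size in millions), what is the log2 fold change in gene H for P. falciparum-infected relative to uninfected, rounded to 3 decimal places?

CPM(uninfected) = 87539 / 49.97 = 1751.8311
CPM(P. falciparum-infected) = 54489 / 60.47 = 901.0915
Fold change = 901.0915 / 1751.8311 = 0.51437
log2(0.51437) = -0.9591

-0.959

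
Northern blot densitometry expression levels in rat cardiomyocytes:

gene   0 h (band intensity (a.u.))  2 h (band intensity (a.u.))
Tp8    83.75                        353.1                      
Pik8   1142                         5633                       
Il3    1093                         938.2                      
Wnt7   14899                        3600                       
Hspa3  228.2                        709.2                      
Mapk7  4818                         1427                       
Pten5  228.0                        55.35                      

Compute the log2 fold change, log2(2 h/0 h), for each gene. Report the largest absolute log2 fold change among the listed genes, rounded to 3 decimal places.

2.302

log2(353.1/83.75) = 2.076  (Tp8)
log2(5633/1142) = 2.302  (Pik8)
log2(938.2/1093) = -0.220  (Il3)
log2(3600/14899) = -2.049  (Wnt7)
log2(709.2/228.2) = 1.636  (Hspa3)
log2(1427/4818) = -1.755  (Mapk7)
log2(55.35/228.0) = -2.042  (Pten5)
The largest magnitude belongs to Pik8.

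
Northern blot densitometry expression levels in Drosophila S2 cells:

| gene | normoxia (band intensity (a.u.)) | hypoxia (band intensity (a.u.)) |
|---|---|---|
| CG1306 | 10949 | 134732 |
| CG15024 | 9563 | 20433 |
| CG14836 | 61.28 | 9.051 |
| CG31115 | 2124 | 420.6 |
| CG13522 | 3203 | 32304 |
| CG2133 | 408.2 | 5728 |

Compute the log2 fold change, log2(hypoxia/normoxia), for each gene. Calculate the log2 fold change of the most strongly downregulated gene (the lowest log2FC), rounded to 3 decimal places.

-2.759

log2(134732/10949) = 3.621  (CG1306)
log2(20433/9563) = 1.095  (CG15024)
log2(9.051/61.28) = -2.759  (CG14836)
log2(420.6/2124) = -2.336  (CG31115)
log2(32304/3203) = 3.334  (CG13522)
log2(5728/408.2) = 3.811  (CG2133)
CG14836 is most strongly downregulated.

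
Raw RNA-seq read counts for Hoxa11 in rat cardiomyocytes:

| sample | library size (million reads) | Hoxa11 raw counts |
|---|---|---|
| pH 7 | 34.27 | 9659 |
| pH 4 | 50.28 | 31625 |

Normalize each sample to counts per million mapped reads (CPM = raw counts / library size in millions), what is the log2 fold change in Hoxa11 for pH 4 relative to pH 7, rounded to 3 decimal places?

CPM(pH 7) = 9659 / 34.27 = 281.8500
CPM(pH 4) = 31625 / 50.28 = 628.9777
Fold change = 628.9777 / 281.8500 = 2.23160
log2(2.23160) = 1.1581

1.158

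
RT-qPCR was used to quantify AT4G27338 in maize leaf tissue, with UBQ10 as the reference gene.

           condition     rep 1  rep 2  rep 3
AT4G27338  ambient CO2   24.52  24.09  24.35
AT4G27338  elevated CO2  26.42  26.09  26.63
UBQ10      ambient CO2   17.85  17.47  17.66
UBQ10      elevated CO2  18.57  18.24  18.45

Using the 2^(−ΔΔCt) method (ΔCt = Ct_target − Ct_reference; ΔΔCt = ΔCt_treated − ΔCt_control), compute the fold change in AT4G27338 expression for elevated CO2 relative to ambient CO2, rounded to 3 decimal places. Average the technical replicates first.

0.406

Mean Ct: AT4G27338 ambient CO2 24.320; AT4G27338 elevated CO2 26.380; UBQ10 ambient CO2 17.660; UBQ10 elevated CO2 18.420
ΔCt(ambient CO2) = 24.320 − 17.660 = 6.660
ΔCt(elevated CO2) = 26.380 − 18.420 = 7.960
ΔΔCt = 7.960 − 6.660 = 1.300
Fold change = 2^(−1.300) = 0.4061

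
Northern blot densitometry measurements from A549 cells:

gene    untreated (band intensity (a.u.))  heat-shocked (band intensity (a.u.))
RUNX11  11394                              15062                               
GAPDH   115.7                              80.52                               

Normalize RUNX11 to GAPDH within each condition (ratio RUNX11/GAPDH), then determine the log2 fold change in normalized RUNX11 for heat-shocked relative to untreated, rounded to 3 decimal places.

0.926

RUNX11/GAPDH (untreated) = 11394 / 115.7 = 98.479
RUNX11/GAPDH (heat-shocked) = 15062 / 80.52 = 187.06
Fold change = 187.06 / 98.479 = 1.8995
log2(1.8995) = 0.9256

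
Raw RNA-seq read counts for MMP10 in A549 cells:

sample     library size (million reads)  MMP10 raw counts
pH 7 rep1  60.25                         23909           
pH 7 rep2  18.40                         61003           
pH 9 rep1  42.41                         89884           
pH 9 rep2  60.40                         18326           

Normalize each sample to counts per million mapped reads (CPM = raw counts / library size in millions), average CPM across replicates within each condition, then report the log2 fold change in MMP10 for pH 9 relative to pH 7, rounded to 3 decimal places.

-0.616

CPM(pH 7 rep1) = 23909 / 60.25 = 396.8299
CPM(pH 7 rep2) = 61003 / 18.40 = 3315.3804
CPM(pH 9 rep1) = 89884 / 42.41 = 2119.4058
CPM(pH 9 rep2) = 18326 / 60.40 = 303.4106
mean CPM(pH 7) = 1856.1052; mean CPM(pH 9) = 1211.4082
Fold change = 1211.4082 / 1856.1052 = 0.65266
log2(0.65266) = -0.6156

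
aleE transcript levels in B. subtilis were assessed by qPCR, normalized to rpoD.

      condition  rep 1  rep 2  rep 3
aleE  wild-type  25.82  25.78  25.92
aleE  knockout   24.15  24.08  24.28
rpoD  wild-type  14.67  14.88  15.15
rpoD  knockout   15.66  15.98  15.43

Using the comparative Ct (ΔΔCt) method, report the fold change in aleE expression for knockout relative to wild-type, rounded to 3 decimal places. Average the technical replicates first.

5.502

Mean Ct: aleE wild-type 25.840; aleE knockout 24.170; rpoD wild-type 14.900; rpoD knockout 15.690
ΔCt(wild-type) = 25.840 − 14.900 = 10.940
ΔCt(knockout) = 24.170 − 15.690 = 8.480
ΔΔCt = 8.480 − 10.940 = -2.460
Fold change = 2^(−(-2.460)) = 2^2.460 = 5.5022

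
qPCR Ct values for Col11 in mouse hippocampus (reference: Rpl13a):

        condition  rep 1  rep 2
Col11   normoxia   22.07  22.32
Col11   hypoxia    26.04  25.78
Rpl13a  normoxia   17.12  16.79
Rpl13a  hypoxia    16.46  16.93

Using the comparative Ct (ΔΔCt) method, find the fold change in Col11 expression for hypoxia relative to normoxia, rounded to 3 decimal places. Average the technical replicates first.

0.064

Mean Ct: Col11 normoxia 22.195; Col11 hypoxia 25.910; Rpl13a normoxia 16.955; Rpl13a hypoxia 16.695
ΔCt(normoxia) = 22.195 − 16.955 = 5.240
ΔCt(hypoxia) = 25.910 − 16.695 = 9.215
ΔΔCt = 9.215 − 5.240 = 3.975
Fold change = 2^(−3.975) = 0.0636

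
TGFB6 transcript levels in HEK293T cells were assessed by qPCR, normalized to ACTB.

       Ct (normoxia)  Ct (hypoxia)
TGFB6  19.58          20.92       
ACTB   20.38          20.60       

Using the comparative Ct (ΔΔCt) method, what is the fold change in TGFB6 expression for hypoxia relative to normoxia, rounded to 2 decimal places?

0.46

ΔCt(normoxia) = 19.580 − 20.380 = -0.800
ΔCt(hypoxia) = 20.920 − 20.600 = 0.320
ΔΔCt = 0.320 − (-0.800) = 1.120
Fold change = 2^(−1.120) = 0.460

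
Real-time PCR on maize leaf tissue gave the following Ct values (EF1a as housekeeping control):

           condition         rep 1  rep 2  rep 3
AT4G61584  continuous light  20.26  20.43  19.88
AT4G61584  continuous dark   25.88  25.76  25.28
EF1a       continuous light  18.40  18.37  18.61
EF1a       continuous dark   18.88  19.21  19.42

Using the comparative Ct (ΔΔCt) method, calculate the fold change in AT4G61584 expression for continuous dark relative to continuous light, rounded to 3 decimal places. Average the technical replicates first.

0.037

Mean Ct: AT4G61584 continuous light 20.190; AT4G61584 continuous dark 25.640; EF1a continuous light 18.460; EF1a continuous dark 19.170
ΔCt(continuous light) = 20.190 − 18.460 = 1.730
ΔCt(continuous dark) = 25.640 − 19.170 = 6.470
ΔΔCt = 6.470 − 1.730 = 4.740
Fold change = 2^(−4.740) = 0.0374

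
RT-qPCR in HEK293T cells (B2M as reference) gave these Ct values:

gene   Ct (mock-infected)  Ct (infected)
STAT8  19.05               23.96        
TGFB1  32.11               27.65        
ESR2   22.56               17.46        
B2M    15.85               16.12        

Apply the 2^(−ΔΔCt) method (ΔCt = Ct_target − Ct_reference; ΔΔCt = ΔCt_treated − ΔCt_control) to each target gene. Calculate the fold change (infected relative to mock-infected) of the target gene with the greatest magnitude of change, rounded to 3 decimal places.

STAT8: ΔΔCt = (23.96−16.12) − (19.05−15.85) = 7.84 − 3.20 = 4.64; fold change = 2^-4.64 = 0.040
TGFB1: ΔΔCt = (27.65−16.12) − (32.11−15.85) = 11.53 − 16.26 = -4.73; fold change = 2^4.73 = 26.538
ESR2: ΔΔCt = (17.46−16.12) − (22.56−15.85) = 1.34 − 6.71 = -5.37; fold change = 2^5.37 = 41.355
ESR2 has the largest |ΔΔCt| = 5.37.

41.355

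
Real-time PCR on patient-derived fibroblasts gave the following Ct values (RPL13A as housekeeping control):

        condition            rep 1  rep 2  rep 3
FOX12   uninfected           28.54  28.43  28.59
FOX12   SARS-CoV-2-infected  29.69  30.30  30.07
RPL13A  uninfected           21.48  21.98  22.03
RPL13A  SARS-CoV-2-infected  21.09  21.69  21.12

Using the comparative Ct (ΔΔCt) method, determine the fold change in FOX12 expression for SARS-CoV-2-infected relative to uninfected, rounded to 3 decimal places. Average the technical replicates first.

Mean Ct: FOX12 uninfected 28.520; FOX12 SARS-CoV-2-infected 30.020; RPL13A uninfected 21.830; RPL13A SARS-CoV-2-infected 21.300
ΔCt(uninfected) = 28.520 − 21.830 = 6.690
ΔCt(SARS-CoV-2-infected) = 30.020 − 21.300 = 8.720
ΔΔCt = 8.720 − 6.690 = 2.030
Fold change = 2^(−2.030) = 0.2449

0.245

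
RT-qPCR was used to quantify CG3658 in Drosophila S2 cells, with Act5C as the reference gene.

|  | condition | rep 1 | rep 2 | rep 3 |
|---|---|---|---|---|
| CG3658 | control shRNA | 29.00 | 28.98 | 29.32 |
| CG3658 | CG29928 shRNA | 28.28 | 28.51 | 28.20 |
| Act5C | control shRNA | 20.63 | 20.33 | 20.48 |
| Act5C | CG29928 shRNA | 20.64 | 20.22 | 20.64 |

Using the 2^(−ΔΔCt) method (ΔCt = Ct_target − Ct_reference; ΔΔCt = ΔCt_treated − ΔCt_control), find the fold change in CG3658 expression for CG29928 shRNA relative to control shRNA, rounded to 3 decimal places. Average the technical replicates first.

1.729

Mean Ct: CG3658 control shRNA 29.100; CG3658 CG29928 shRNA 28.330; Act5C control shRNA 20.480; Act5C CG29928 shRNA 20.500
ΔCt(control shRNA) = 29.100 − 20.480 = 8.620
ΔCt(CG29928 shRNA) = 28.330 − 20.500 = 7.830
ΔΔCt = 7.830 − 8.620 = -0.790
Fold change = 2^(−(-0.790)) = 2^0.790 = 1.7291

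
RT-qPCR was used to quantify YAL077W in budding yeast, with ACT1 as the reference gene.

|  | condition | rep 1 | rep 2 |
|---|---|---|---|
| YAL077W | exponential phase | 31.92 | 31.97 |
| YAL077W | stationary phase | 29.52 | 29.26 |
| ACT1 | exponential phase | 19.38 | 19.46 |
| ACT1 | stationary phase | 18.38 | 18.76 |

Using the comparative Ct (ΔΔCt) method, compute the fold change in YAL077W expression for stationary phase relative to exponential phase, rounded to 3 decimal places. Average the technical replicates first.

Mean Ct: YAL077W exponential phase 31.945; YAL077W stationary phase 29.390; ACT1 exponential phase 19.420; ACT1 stationary phase 18.570
ΔCt(exponential phase) = 31.945 − 19.420 = 12.525
ΔCt(stationary phase) = 29.390 − 18.570 = 10.820
ΔΔCt = 10.820 − 12.525 = -1.705
Fold change = 2^(−(-1.705)) = 2^1.705 = 3.2603

3.260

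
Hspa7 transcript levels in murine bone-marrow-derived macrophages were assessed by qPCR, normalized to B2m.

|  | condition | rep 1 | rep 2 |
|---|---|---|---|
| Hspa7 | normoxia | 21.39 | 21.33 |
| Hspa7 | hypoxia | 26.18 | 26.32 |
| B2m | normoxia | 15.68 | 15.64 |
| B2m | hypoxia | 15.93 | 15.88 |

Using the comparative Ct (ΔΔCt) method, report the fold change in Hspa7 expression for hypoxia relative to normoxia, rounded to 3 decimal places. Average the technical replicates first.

0.040

Mean Ct: Hspa7 normoxia 21.360; Hspa7 hypoxia 26.250; B2m normoxia 15.660; B2m hypoxia 15.905
ΔCt(normoxia) = 21.360 − 15.660 = 5.700
ΔCt(hypoxia) = 26.250 − 15.905 = 10.345
ΔΔCt = 10.345 − 5.700 = 4.645
Fold change = 2^(−4.645) = 0.0400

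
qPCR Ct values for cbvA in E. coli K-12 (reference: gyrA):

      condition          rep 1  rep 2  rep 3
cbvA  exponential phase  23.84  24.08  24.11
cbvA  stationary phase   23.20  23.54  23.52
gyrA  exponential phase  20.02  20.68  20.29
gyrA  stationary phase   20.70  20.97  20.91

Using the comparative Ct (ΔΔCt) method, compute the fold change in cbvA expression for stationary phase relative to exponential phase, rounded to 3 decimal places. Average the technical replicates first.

Mean Ct: cbvA exponential phase 24.010; cbvA stationary phase 23.420; gyrA exponential phase 20.330; gyrA stationary phase 20.860
ΔCt(exponential phase) = 24.010 − 20.330 = 3.680
ΔCt(stationary phase) = 23.420 − 20.860 = 2.560
ΔΔCt = 2.560 − 3.680 = -1.120
Fold change = 2^(−(-1.120)) = 2^1.120 = 2.1735

2.173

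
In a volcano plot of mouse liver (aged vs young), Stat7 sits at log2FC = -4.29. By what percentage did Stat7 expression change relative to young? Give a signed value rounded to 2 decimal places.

Fold change = 2^(-4.29) = 0.0511
Percent change = (FC − 1) × 100% = (0.0511 − 1) × 100 = -94.89%

-94.89%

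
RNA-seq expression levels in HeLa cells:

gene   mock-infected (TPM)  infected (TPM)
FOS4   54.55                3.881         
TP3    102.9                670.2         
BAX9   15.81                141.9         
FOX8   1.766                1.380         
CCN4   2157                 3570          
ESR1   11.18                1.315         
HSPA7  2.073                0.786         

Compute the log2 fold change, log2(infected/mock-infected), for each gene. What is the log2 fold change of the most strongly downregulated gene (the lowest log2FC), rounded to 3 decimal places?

log2(3.881/54.55) = -3.813  (FOS4)
log2(670.2/102.9) = 2.703  (TP3)
log2(141.9/15.81) = 3.166  (BAX9)
log2(1.380/1.766) = -0.356  (FOX8)
log2(3570/2157) = 0.727  (CCN4)
log2(1.315/11.18) = -3.088  (ESR1)
log2(0.786/2.073) = -1.399  (HSPA7)
FOS4 is most strongly downregulated.

-3.813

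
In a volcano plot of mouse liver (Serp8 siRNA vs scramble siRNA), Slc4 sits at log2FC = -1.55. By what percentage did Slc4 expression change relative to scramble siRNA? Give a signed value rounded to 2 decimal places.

-65.85%

Fold change = 2^(-1.55) = 0.3415
Percent change = (FC − 1) × 100% = (0.3415 − 1) × 100 = -65.85%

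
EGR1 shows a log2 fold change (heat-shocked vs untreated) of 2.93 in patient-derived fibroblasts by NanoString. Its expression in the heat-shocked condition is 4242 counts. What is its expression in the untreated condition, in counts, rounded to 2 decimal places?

Fold change = 2^(2.93) = 7.6211
untreated expression = 4242 / 7.6211 = 556.61

556.61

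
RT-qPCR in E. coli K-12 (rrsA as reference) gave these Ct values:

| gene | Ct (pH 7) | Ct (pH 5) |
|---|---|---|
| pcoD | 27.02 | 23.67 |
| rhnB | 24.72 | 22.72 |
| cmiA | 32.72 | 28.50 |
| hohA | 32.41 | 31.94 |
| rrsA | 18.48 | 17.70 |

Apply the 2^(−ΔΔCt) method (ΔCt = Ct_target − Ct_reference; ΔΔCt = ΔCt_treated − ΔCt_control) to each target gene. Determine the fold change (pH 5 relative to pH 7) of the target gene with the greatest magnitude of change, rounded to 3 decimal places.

pcoD: ΔΔCt = (23.67−17.70) − (27.02−18.48) = 5.97 − 8.54 = -2.57; fold change = 2^2.57 = 5.938
rhnB: ΔΔCt = (22.72−17.70) − (24.72−18.48) = 5.02 − 6.24 = -1.22; fold change = 2^1.22 = 2.329
cmiA: ΔΔCt = (28.50−17.70) − (32.72−18.48) = 10.80 − 14.24 = -3.44; fold change = 2^3.44 = 10.853
hohA: ΔΔCt = (31.94−17.70) − (32.41−18.48) = 14.24 − 13.93 = 0.31; fold change = 2^-0.31 = 0.807
cmiA has the largest |ΔΔCt| = 3.44.

10.853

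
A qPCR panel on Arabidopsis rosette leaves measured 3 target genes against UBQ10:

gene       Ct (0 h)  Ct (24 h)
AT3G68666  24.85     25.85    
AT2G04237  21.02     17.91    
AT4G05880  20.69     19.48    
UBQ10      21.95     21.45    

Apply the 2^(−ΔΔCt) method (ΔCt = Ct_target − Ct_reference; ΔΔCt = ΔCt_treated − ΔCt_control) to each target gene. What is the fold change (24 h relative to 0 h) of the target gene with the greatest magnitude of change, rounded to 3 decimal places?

AT3G68666: ΔΔCt = (25.85−21.45) − (24.85−21.95) = 4.40 − 2.90 = 1.50; fold change = 2^-1.50 = 0.354
AT2G04237: ΔΔCt = (17.91−21.45) − (21.02−21.95) = -3.54 − (-0.93) = -2.61; fold change = 2^2.61 = 6.105
AT4G05880: ΔΔCt = (19.48−21.45) − (20.69−21.95) = -1.97 − (-1.26) = -0.71; fold change = 2^0.71 = 1.636
AT2G04237 has the largest |ΔΔCt| = 2.61.

6.105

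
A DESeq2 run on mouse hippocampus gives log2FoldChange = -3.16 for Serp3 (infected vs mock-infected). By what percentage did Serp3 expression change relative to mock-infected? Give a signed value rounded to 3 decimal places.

Fold change = 2^(-3.16) = 0.1119
Percent change = (FC − 1) × 100% = (0.1119 − 1) × 100 = -88.812%

-88.812%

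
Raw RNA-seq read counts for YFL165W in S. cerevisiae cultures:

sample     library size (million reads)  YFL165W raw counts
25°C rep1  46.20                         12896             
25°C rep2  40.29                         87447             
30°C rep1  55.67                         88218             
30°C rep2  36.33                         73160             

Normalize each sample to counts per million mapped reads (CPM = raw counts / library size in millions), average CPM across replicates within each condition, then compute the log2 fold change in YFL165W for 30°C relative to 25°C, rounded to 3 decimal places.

CPM(25°C rep1) = 12896 / 46.20 = 279.1342
CPM(25°C rep2) = 87447 / 40.29 = 2170.4393
CPM(30°C rep1) = 88218 / 55.67 = 1584.6596
CPM(30°C rep2) = 73160 / 36.33 = 2013.7627
mean CPM(25°C) = 1224.7868; mean CPM(30°C) = 1799.2112
Fold change = 1799.2112 / 1224.7868 = 1.46900
log2(1.46900) = 0.5548

0.555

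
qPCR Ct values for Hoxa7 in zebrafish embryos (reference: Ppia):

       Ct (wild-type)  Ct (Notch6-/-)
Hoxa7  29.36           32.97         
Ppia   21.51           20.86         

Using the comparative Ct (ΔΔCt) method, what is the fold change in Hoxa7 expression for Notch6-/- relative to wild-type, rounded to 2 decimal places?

0.05

ΔCt(wild-type) = 29.360 − 21.510 = 7.850
ΔCt(Notch6-/-) = 32.970 − 20.860 = 12.110
ΔΔCt = 12.110 − 7.850 = 4.260
Fold change = 2^(−4.260) = 0.052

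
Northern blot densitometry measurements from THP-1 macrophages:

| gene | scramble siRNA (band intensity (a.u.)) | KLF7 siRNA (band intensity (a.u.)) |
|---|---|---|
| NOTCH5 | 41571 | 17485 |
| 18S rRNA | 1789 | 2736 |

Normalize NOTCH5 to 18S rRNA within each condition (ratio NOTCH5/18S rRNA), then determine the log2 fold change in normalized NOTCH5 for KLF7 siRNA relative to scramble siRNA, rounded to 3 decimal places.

NOTCH5/18S rRNA (scramble siRNA) = 41571 / 1789 = 23.237
NOTCH5/18S rRNA (KLF7 siRNA) = 17485 / 2736 = 6.3907
Fold change = 6.3907 / 23.237 = 0.2750
log2(0.2750) = -1.8624

-1.862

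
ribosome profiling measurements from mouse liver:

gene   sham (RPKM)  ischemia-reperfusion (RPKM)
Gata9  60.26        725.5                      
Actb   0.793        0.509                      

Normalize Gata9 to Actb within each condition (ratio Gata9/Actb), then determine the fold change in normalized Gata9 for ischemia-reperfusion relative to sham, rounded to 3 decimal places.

18.757

Gata9/Actb (sham) = 60.26 / 0.793 = 75.99
Gata9/Actb (ischemia-reperfusion) = 725.5 / 0.509 = 1425.3
Fold change = 1425.3 / 75.99 = 18.7570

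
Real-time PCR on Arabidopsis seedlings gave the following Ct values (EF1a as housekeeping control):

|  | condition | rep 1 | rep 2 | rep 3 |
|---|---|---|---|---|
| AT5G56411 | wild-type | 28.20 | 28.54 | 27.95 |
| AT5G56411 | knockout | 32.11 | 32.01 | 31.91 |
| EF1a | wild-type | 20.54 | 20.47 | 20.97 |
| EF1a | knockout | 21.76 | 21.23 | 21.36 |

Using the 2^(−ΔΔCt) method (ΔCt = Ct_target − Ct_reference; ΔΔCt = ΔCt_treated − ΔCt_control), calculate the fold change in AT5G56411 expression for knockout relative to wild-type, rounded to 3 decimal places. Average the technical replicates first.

0.126

Mean Ct: AT5G56411 wild-type 28.230; AT5G56411 knockout 32.010; EF1a wild-type 20.660; EF1a knockout 21.450
ΔCt(wild-type) = 28.230 − 20.660 = 7.570
ΔCt(knockout) = 32.010 − 21.450 = 10.560
ΔΔCt = 10.560 − 7.570 = 2.990
Fold change = 2^(−2.990) = 0.1259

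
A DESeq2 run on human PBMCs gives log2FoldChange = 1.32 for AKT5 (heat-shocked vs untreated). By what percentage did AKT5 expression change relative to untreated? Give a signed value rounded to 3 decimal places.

Fold change = 2^(1.32) = 2.4967
Percent change = (FC − 1) × 100% = (2.4967 − 1) × 100 = 149.666%

149.666%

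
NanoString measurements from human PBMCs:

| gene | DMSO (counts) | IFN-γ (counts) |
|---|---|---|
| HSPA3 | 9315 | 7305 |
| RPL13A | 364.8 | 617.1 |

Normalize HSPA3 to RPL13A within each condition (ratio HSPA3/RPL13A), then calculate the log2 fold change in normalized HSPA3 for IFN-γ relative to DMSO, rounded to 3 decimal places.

HSPA3/RPL13A (DMSO) = 9315 / 364.8 = 25.535
HSPA3/RPL13A (IFN-γ) = 7305 / 617.1 = 11.838
Fold change = 11.838 / 25.535 = 0.4636
log2(0.4636) = -1.1091

-1.109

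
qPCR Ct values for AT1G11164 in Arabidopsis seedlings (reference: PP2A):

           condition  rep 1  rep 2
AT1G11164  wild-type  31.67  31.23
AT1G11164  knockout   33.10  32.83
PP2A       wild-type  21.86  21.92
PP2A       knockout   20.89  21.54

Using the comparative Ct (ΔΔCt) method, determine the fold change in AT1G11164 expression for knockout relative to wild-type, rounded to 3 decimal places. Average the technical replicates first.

0.219

Mean Ct: AT1G11164 wild-type 31.450; AT1G11164 knockout 32.965; PP2A wild-type 21.890; PP2A knockout 21.215
ΔCt(wild-type) = 31.450 − 21.890 = 9.560
ΔCt(knockout) = 32.965 − 21.215 = 11.750
ΔΔCt = 11.750 − 9.560 = 2.190
Fold change = 2^(−2.190) = 0.2192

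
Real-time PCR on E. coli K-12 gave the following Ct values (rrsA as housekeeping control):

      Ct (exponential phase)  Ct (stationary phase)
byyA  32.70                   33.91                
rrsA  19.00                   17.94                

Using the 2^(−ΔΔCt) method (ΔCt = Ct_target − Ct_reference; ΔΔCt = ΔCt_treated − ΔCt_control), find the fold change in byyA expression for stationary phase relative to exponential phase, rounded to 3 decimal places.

0.207

ΔCt(exponential phase) = 32.700 − 19.000 = 13.700
ΔCt(stationary phase) = 33.910 − 17.940 = 15.970
ΔΔCt = 15.970 − 13.700 = 2.270
Fold change = 2^(−2.270) = 0.2073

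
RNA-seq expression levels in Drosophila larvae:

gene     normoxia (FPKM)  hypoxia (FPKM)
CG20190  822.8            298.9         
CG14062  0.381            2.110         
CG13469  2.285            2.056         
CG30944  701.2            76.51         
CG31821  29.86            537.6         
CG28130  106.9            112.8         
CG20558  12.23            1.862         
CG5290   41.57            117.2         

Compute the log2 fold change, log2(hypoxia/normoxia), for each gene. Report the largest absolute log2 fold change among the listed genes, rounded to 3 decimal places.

log2(298.9/822.8) = -1.461  (CG20190)
log2(2.110/0.381) = 2.469  (CG14062)
log2(2.056/2.285) = -0.152  (CG13469)
log2(76.51/701.2) = -3.196  (CG30944)
log2(537.6/29.86) = 4.170  (CG31821)
log2(112.8/106.9) = 0.078  (CG28130)
log2(1.862/12.23) = -2.715  (CG20558)
log2(117.2/41.57) = 1.495  (CG5290)
The largest magnitude belongs to CG31821.

4.170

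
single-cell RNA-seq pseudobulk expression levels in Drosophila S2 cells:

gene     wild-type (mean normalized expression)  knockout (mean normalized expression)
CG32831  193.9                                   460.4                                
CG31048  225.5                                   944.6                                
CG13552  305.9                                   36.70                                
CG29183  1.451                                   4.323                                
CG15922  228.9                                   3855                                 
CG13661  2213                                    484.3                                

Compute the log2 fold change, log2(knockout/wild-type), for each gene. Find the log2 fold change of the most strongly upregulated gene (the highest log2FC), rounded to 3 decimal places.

log2(460.4/193.9) = 1.248  (CG32831)
log2(944.6/225.5) = 2.067  (CG31048)
log2(36.70/305.9) = -3.059  (CG13552)
log2(4.323/1.451) = 1.575  (CG29183)
log2(3855/228.9) = 4.074  (CG15922)
log2(484.3/2213) = -2.192  (CG13661)
CG15922 is most strongly upregulated.

4.074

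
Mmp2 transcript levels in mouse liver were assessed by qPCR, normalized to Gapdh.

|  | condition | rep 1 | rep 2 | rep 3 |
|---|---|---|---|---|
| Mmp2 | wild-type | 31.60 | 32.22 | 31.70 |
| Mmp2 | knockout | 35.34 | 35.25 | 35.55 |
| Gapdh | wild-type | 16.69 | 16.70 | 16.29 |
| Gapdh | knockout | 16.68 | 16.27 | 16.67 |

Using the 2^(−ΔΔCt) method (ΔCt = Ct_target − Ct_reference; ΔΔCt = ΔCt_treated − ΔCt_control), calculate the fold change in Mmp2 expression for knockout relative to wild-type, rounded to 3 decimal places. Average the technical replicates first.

0.085

Mean Ct: Mmp2 wild-type 31.840; Mmp2 knockout 35.380; Gapdh wild-type 16.560; Gapdh knockout 16.540
ΔCt(wild-type) = 31.840 − 16.560 = 15.280
ΔCt(knockout) = 35.380 − 16.540 = 18.840
ΔΔCt = 18.840 − 15.280 = 3.560
Fold change = 2^(−3.560) = 0.0848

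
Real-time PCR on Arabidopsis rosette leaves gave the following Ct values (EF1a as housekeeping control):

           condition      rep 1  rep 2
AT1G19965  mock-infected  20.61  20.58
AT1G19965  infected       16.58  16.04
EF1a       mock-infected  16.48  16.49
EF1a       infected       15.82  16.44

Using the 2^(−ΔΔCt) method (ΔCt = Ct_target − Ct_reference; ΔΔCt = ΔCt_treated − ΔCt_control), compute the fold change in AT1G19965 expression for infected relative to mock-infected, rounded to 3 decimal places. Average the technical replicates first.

15.242

Mean Ct: AT1G19965 mock-infected 20.595; AT1G19965 infected 16.310; EF1a mock-infected 16.485; EF1a infected 16.130
ΔCt(mock-infected) = 20.595 − 16.485 = 4.110
ΔCt(infected) = 16.310 − 16.130 = 0.180
ΔΔCt = 0.180 − 4.110 = -3.930
Fold change = 2^(−(-3.930)) = 2^3.930 = 15.2422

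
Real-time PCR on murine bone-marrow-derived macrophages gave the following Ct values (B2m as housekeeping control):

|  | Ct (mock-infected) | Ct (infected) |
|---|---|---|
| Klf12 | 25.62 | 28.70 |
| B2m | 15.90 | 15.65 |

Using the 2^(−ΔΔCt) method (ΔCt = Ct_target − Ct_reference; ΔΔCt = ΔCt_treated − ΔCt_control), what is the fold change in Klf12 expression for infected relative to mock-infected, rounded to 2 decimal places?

ΔCt(mock-infected) = 25.620 − 15.900 = 9.720
ΔCt(infected) = 28.700 − 15.650 = 13.050
ΔΔCt = 13.050 − 9.720 = 3.330
Fold change = 2^(−3.330) = 0.099

0.10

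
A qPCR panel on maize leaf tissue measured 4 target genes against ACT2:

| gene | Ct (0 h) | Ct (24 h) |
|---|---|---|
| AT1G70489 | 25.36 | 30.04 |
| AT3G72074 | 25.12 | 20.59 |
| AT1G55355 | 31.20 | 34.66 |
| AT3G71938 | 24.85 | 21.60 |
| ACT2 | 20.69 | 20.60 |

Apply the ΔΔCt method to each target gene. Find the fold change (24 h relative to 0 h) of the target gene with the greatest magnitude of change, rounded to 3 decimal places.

0.037

AT1G70489: ΔΔCt = (30.04−20.60) − (25.36−20.69) = 9.44 − 4.67 = 4.77; fold change = 2^-4.77 = 0.037
AT3G72074: ΔΔCt = (20.59−20.60) − (25.12−20.69) = -0.01 − 4.43 = -4.44; fold change = 2^4.44 = 21.706
AT1G55355: ΔΔCt = (34.66−20.60) − (31.20−20.69) = 14.06 − 10.51 = 3.55; fold change = 2^-3.55 = 0.085
AT3G71938: ΔΔCt = (21.60−20.60) − (24.85−20.69) = 1.00 − 4.16 = -3.16; fold change = 2^3.16 = 8.938
AT1G70489 has the largest |ΔΔCt| = 4.77.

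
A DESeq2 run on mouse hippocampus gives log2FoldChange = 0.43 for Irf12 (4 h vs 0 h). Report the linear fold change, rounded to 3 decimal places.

Fold change = 2^(0.43) = 1.3472

1.347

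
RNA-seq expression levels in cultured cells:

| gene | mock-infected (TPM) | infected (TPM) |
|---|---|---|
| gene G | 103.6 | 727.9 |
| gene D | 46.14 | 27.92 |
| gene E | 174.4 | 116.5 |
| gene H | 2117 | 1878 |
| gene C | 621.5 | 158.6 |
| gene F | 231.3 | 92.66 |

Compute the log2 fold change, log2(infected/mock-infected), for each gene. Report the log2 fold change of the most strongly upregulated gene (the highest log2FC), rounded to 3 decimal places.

log2(727.9/103.6) = 2.813  (gene G)
log2(27.92/46.14) = -0.725  (gene D)
log2(116.5/174.4) = -0.582  (gene E)
log2(1878/2117) = -0.173  (gene H)
log2(158.6/621.5) = -1.970  (gene C)
log2(92.66/231.3) = -1.320  (gene F)
gene G is most strongly upregulated.

2.813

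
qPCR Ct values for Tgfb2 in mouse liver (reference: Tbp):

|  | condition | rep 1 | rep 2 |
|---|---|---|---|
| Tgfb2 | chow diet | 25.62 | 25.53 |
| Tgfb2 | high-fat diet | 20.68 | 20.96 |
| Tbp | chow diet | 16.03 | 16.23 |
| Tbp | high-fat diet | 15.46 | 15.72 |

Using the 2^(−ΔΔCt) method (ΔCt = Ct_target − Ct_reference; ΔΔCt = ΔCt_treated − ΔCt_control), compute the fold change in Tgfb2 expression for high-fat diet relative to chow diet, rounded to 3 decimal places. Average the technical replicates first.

18.571

Mean Ct: Tgfb2 chow diet 25.575; Tgfb2 high-fat diet 20.820; Tbp chow diet 16.130; Tbp high-fat diet 15.590
ΔCt(chow diet) = 25.575 − 16.130 = 9.445
ΔCt(high-fat diet) = 20.820 − 15.590 = 5.230
ΔΔCt = 5.230 − 9.445 = -4.215
Fold change = 2^(−(-4.215)) = 2^4.215 = 18.5713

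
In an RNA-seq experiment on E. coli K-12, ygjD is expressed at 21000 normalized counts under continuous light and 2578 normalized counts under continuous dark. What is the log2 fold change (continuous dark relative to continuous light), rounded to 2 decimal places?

-3.03

Fold change = 2578 / 21000 = 0.1228
log2(0.1228) = -3.026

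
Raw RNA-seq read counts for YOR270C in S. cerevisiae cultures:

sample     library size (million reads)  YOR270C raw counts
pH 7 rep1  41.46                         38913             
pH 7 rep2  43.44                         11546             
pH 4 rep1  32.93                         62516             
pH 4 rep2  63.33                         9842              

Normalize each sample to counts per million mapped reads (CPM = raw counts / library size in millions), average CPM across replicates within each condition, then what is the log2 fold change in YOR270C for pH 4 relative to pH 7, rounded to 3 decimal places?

0.770

CPM(pH 7 rep1) = 38913 / 41.46 = 938.5673
CPM(pH 7 rep2) = 11546 / 43.44 = 265.7919
CPM(pH 4 rep1) = 62516 / 32.93 = 1898.4513
CPM(pH 4 rep2) = 9842 / 63.33 = 155.4082
mean CPM(pH 7) = 602.1796; mean CPM(pH 4) = 1026.9297
Fold change = 1026.9297 / 602.1796 = 1.70535
log2(1.70535) = 0.7701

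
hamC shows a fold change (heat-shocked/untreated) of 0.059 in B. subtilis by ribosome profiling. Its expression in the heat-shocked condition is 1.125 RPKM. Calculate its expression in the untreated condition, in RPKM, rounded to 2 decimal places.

19.07

untreated expression = 1.125 / 0.059 = 19.07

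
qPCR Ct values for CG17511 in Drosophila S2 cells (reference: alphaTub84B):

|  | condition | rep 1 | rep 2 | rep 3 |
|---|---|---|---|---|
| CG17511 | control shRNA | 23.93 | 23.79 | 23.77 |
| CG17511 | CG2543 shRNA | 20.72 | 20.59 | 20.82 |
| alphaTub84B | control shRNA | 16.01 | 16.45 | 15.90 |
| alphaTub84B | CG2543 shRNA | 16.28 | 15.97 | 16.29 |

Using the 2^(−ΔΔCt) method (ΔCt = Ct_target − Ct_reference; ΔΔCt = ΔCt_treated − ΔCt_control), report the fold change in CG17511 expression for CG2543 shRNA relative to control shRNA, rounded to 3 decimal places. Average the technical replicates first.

9.063

Mean Ct: CG17511 control shRNA 23.830; CG17511 CG2543 shRNA 20.710; alphaTub84B control shRNA 16.120; alphaTub84B CG2543 shRNA 16.180
ΔCt(control shRNA) = 23.830 − 16.120 = 7.710
ΔCt(CG2543 shRNA) = 20.710 − 16.180 = 4.530
ΔΔCt = 4.530 − 7.710 = -3.180
Fold change = 2^(−(-3.180)) = 2^3.180 = 9.0631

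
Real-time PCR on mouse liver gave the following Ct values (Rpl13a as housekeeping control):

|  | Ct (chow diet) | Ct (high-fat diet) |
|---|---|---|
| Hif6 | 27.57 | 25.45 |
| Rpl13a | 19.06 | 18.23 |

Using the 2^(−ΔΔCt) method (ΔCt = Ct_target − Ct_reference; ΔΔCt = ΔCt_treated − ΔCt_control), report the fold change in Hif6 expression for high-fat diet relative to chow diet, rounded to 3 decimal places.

2.445

ΔCt(chow diet) = 27.570 − 19.060 = 8.510
ΔCt(high-fat diet) = 25.450 − 18.230 = 7.220
ΔΔCt = 7.220 − 8.510 = -1.290
Fold change = 2^(−(-1.290)) = 2^1.290 = 2.4453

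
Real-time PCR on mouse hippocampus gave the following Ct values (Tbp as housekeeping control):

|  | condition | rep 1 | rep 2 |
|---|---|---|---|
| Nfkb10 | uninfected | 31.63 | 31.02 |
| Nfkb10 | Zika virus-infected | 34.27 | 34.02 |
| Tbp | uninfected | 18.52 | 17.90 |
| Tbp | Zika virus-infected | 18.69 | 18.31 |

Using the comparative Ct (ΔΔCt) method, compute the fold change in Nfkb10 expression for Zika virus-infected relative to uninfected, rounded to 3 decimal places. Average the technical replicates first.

Mean Ct: Nfkb10 uninfected 31.325; Nfkb10 Zika virus-infected 34.145; Tbp uninfected 18.210; Tbp Zika virus-infected 18.500
ΔCt(uninfected) = 31.325 − 18.210 = 13.115
ΔCt(Zika virus-infected) = 34.145 − 18.500 = 15.645
ΔΔCt = 15.645 − 13.115 = 2.530
Fold change = 2^(−2.530) = 0.1731

0.173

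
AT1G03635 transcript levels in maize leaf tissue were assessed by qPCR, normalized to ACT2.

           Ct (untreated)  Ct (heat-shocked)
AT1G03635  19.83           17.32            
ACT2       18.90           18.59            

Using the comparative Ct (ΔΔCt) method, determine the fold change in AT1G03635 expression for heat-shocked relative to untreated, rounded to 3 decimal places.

ΔCt(untreated) = 19.830 − 18.900 = 0.930
ΔCt(heat-shocked) = 17.320 − 18.590 = -1.270
ΔΔCt = -1.270 − 0.930 = -2.200
Fold change = 2^(−(-2.200)) = 2^2.200 = 4.5948

4.595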